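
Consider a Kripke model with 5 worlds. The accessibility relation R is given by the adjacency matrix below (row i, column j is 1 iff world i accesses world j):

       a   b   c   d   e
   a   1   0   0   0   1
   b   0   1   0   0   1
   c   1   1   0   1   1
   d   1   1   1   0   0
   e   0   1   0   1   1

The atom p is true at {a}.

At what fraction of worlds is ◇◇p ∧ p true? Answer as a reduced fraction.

a: ◇◇p is T, p is T. ✓
b: ◇◇p is F, p is F. ✗
c: ◇◇p is T, p is F. ✗
d: ◇◇p is T, p is F. ✗
e: ◇◇p is T, p is F. ✗
That's 1 of 5 worlds, so 1/5.

1/5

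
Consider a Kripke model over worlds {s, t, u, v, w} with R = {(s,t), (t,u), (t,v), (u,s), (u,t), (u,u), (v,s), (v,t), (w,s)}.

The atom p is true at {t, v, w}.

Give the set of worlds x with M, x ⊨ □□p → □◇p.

{s, t, u, v, w}

s: □□p is F, □◇p is T. ✓
t: □□p is F, □◇p is T. ✓
u: □□p is F, □◇p is T. ✓
v: □□p is F, □◇p is T. ✓
w: □□p is T, □◇p is T. ✓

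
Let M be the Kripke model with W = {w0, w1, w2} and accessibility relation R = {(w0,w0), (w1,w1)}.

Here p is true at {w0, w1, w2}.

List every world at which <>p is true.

{w0, w1}

w0: successors {w0}; p there: w0:T. ✓
w1: successors {w1}; p there: w1:T. ✓
w2: no successors, so <>p fails. ✗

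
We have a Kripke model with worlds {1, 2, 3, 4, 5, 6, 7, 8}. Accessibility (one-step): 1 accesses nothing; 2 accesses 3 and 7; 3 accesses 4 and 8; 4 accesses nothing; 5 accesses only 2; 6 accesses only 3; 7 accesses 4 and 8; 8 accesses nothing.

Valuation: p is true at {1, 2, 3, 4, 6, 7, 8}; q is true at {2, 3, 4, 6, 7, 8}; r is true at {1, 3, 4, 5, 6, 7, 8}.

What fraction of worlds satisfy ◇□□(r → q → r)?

1: no successors, so ◇□□(r → q → r) fails. ✗
2: successors {3, 7}; □□(r → q → r) there: 3:T, 7:T. ✓
3: successors {4, 8}; □□(r → q → r) there: 4:T, 8:T. ✓
4: no successors, so ◇□□(r → q → r) fails. ✗
5: successors {2}; □□(r → q → r) there: 2:T. ✓
6: successors {3}; □□(r → q → r) there: 3:T. ✓
7: successors {4, 8}; □□(r → q → r) there: 4:T, 8:T. ✓
8: no successors, so ◇□□(r → q → r) fails. ✗
That's 5 of 8 worlds, so 5/8.

5/8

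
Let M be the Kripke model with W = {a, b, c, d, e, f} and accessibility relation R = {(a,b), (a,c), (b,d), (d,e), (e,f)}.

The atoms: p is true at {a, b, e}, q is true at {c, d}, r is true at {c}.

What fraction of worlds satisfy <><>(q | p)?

1/3

a: successors {b, c}; <>(q | p) there: b:T, c:F. ✓
b: successors {d}; <>(q | p) there: d:T. ✓
c: no successors, so <><>(q | p) fails. ✗
d: successors {e}; <>(q | p) there: e:F. ✗
e: successors {f}; <>(q | p) there: f:F. ✗
f: no successors, so <><>(q | p) fails. ✗
That's 2 of 6 worlds, so 2/6 = 1/3.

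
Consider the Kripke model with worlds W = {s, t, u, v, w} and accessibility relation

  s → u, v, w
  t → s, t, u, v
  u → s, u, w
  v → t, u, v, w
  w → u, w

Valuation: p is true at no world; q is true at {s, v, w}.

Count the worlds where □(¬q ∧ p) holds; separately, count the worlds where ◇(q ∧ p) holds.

For □(¬q ∧ p):
s: successors {u, v, w}; ¬q ∧ p there: u:F, v:F, w:F. ✗
t: successors {s, t, u, v}; ¬q ∧ p there: s:F, t:F, u:F, v:F. ✗
u: successors {s, u, w}; ¬q ∧ p there: s:F, u:F, w:F. ✗
v: successors {t, u, v, w}; ¬q ∧ p there: t:F, u:F, v:F, w:F. ✗
w: successors {u, w}; ¬q ∧ p there: u:F, w:F. ✗
— 0 worlds.
For ◇(q ∧ p):
s: successors {u, v, w}; q ∧ p there: u:F, v:F, w:F. ✗
t: successors {s, t, u, v}; q ∧ p there: s:F, t:F, u:F, v:F. ✗
u: successors {s, u, w}; q ∧ p there: s:F, u:F, w:F. ✗
v: successors {t, u, v, w}; q ∧ p there: t:F, u:F, v:F, w:F. ✗
w: successors {u, w}; q ∧ p there: u:F, w:F. ✗
— 0 worlds.

0 and 0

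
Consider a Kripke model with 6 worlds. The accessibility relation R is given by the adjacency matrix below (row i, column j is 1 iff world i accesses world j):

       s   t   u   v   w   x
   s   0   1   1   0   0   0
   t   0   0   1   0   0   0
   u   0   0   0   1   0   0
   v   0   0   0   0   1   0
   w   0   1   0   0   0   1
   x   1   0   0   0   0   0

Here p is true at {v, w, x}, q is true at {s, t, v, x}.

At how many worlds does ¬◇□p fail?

s: ◇□p is T. ✗
t: ◇□p is T. ✗
u: ◇□p is T. ✗
v: ◇□p is F. ✓
w: ◇□p is F. ✓
x: ◇□p is F. ✓
Satisfying worlds: {v, w, x}.
So ¬◇□p fails at the other 3 worlds.

3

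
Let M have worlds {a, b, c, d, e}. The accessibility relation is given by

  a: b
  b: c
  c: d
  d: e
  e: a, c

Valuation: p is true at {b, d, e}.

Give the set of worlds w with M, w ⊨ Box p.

a: successors {b}; p there: b:T. ✓
b: successors {c}; p there: c:F. ✗
c: successors {d}; p there: d:T. ✓
d: successors {e}; p there: e:T. ✓
e: successors {a, c}; p there: a:F, c:F. ✗

{a, c, d}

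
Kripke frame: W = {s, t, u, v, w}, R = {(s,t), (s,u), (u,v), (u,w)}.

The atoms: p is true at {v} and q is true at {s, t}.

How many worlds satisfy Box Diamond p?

3

s: successors {t, u}; Diamond p there: t:F, u:T. ✗
t: no successors, so Box Diamond p holds vacuously. ✓
u: successors {v, w}; Diamond p there: v:F, w:F. ✗
v: no successors, so Box Diamond p holds vacuously. ✓
w: no successors, so Box Diamond p holds vacuously. ✓
Satisfying worlds: {t, v, w}.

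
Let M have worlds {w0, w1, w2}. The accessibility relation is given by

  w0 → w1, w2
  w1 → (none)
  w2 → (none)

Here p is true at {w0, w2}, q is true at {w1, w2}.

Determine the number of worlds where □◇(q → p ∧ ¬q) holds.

w0: successors {w1, w2}; ◇(q → p ∧ ¬q) there: w1:F, w2:F. ✗
w1: no successors, so □◇(q → p ∧ ¬q) holds vacuously. ✓
w2: no successors, so □◇(q → p ∧ ¬q) holds vacuously. ✓
Satisfying worlds: {w1, w2}.

2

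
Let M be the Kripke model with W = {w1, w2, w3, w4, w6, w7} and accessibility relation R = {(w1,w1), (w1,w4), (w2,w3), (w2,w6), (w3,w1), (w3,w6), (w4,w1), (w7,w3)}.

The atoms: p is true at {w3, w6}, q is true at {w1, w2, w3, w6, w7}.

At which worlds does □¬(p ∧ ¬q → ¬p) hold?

w1: successors {w1, w4}; ¬(p ∧ ¬q → ¬p) there: w1:F, w4:F. ✗
w2: successors {w3, w6}; ¬(p ∧ ¬q → ¬p) there: w3:F, w6:F. ✗
w3: successors {w1, w6}; ¬(p ∧ ¬q → ¬p) there: w1:F, w6:F. ✗
w4: successors {w1}; ¬(p ∧ ¬q → ¬p) there: w1:F. ✗
w6: no successors, so □¬(p ∧ ¬q → ¬p) holds vacuously. ✓
w7: successors {w3}; ¬(p ∧ ¬q → ¬p) there: w3:F. ✗

{w6}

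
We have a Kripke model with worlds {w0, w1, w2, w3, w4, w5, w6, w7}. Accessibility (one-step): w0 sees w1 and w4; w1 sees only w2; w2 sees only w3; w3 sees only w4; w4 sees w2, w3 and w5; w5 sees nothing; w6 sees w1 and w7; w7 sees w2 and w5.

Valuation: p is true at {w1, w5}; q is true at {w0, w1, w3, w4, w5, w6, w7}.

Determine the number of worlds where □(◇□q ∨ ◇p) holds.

5

w0: successors {w1, w4}; ◇□q ∨ ◇p there: w1:T, w4:T. ✓
w1: successors {w2}; ◇□q ∨ ◇p there: w2:T. ✓
w2: successors {w3}; ◇□q ∨ ◇p there: w3:F. ✗
w3: successors {w4}; ◇□q ∨ ◇p there: w4:T. ✓
w4: successors {w2, w3, w5}; ◇□q ∨ ◇p there: w2:T, w3:F, w5:F. ✗
w5: no successors, so □(◇□q ∨ ◇p) holds vacuously. ✓
w6: successors {w1, w7}; ◇□q ∨ ◇p there: w1:T, w7:T. ✓
w7: successors {w2, w5}; ◇□q ∨ ◇p there: w2:T, w5:F. ✗
Satisfying worlds: {w0, w1, w3, w5, w6}.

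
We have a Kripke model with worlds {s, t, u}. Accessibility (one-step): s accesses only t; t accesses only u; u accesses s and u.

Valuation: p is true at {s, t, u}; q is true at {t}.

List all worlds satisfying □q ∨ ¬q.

{s, u}

s: □q is T, ¬q is T. ✓
t: □q is F, ¬q is F. ✗
u: □q is F, ¬q is T. ✓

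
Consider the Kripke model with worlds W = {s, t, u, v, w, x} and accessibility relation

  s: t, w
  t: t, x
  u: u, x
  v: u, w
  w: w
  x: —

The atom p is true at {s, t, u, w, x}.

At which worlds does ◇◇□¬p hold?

s: successors {t, w}; ◇□¬p there: t:T, w:F. ✓
t: successors {t, x}; ◇□¬p there: t:T, x:F. ✓
u: successors {u, x}; ◇□¬p there: u:T, x:F. ✓
v: successors {u, w}; ◇□¬p there: u:T, w:F. ✓
w: successors {w}; ◇□¬p there: w:F. ✗
x: no successors, so ◇◇□¬p fails. ✗

{s, t, u, v}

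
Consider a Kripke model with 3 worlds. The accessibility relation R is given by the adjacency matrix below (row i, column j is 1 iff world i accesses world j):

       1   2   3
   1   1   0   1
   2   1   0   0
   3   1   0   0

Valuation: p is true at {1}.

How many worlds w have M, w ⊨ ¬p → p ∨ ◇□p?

1: ¬p is F, p ∨ ◇□p is T. ✓
2: ¬p is T, p ∨ ◇□p is F. ✗
3: ¬p is T, p ∨ ◇□p is F. ✗
Satisfying worlds: {1}.

1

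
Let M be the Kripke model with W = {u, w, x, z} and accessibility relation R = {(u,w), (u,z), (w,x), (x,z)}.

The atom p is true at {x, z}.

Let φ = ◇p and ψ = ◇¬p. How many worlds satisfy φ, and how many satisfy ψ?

For ◇p:
u: successors {w, z}; p there: w:F, z:T. ✓
w: successors {x}; p there: x:T. ✓
x: successors {z}; p there: z:T. ✓
z: no successors, so ◇p fails. ✗
— 3 worlds.
For ◇¬p:
u: successors {w, z}; ¬p there: w:T, z:F. ✓
w: successors {x}; ¬p there: x:F. ✗
x: successors {z}; ¬p there: z:F. ✗
z: no successors, so ◇¬p fails. ✗
— 1 world.

3 and 1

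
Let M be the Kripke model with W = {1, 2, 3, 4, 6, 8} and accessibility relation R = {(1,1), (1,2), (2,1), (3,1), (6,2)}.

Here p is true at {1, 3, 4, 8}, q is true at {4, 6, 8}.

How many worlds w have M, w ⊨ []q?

2

1: successors {1, 2}; q there: 1:F, 2:F. ✗
2: successors {1}; q there: 1:F. ✗
3: successors {1}; q there: 1:F. ✗
4: no successors, so []q holds vacuously. ✓
6: successors {2}; q there: 2:F. ✗
8: no successors, so []q holds vacuously. ✓
Satisfying worlds: {4, 8}.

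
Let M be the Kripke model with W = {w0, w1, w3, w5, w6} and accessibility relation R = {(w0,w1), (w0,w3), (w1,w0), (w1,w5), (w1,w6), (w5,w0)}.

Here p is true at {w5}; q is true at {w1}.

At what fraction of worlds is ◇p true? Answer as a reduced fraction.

w0: successors {w1, w3}; p there: w1:F, w3:F. ✗
w1: successors {w0, w5, w6}; p there: w0:F, w5:T, w6:F. ✓
w3: no successors, so ◇p fails. ✗
w5: successors {w0}; p there: w0:F. ✗
w6: no successors, so ◇p fails. ✗
That's 1 of 5 worlds, so 1/5.

1/5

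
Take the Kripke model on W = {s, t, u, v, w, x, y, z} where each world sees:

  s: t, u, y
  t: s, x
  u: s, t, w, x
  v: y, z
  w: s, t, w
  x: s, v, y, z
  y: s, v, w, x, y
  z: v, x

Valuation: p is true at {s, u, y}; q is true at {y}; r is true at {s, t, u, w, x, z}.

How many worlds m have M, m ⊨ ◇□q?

s: successors {t, u, y}; □q there: t:F, u:F, y:F. ✗
t: successors {s, x}; □q there: s:F, x:F. ✗
u: successors {s, t, w, x}; □q there: s:F, t:F, w:F, x:F. ✗
v: successors {y, z}; □q there: y:F, z:F. ✗
w: successors {s, t, w}; □q there: s:F, t:F, w:F. ✗
x: successors {s, v, y, z}; □q there: s:F, v:F, y:F, z:F. ✗
y: successors {s, v, w, x, y}; □q there: s:F, v:F, w:F, x:F, y:F. ✗
z: successors {v, x}; □q there: v:F, x:F. ✗
Satisfying worlds: ∅.

0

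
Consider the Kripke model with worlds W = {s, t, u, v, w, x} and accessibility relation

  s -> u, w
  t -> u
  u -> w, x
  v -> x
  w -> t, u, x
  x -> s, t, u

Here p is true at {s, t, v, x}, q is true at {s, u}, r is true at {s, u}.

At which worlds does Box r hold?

{t}

s: successors {u, w}; r there: u:T, w:F. ✗
t: successors {u}; r there: u:T. ✓
u: successors {w, x}; r there: w:F, x:F. ✗
v: successors {x}; r there: x:F. ✗
w: successors {t, u, x}; r there: t:F, u:T, x:F. ✗
x: successors {s, t, u}; r there: s:T, t:F, u:T. ✗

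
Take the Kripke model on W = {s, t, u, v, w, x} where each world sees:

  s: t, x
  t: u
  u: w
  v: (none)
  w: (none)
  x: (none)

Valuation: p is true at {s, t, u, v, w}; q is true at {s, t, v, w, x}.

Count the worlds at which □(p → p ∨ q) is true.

s: successors {t, x}; p → p ∨ q there: t:T, x:T. ✓
t: successors {u}; p → p ∨ q there: u:T. ✓
u: successors {w}; p → p ∨ q there: w:T. ✓
v: no successors, so □(p → p ∨ q) holds vacuously. ✓
w: no successors, so □(p → p ∨ q) holds vacuously. ✓
x: no successors, so □(p → p ∨ q) holds vacuously. ✓
Satisfying worlds: {s, t, u, v, w, x}.

6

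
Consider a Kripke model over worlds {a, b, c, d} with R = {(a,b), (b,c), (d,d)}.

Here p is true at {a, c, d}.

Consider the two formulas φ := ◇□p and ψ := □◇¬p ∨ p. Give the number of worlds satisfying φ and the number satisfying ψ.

3 and 3

For ◇□p:
a: successors {b}; □p there: b:T. ✓
b: successors {c}; □p there: c:T. ✓
c: no successors, so ◇□p fails. ✗
d: successors {d}; □p there: d:T. ✓
— 3 worlds.
For □◇¬p ∨ p:
a: □◇¬p is F, p is T. ✓
b: □◇¬p is F, p is F. ✗
c: □◇¬p is T, p is T. ✓
d: □◇¬p is F, p is T. ✓
— 3 worlds.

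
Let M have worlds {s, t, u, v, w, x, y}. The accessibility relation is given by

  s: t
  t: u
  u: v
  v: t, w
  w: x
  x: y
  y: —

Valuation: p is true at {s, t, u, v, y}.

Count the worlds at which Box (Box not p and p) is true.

s: successors {t}; Box not p and p there: t:F. ✗
t: successors {u}; Box not p and p there: u:F. ✗
u: successors {v}; Box not p and p there: v:F. ✗
v: successors {t, w}; Box not p and p there: t:F, w:F. ✗
w: successors {x}; Box not p and p there: x:F. ✗
x: successors {y}; Box not p and p there: y:T. ✓
y: no successors, so Box (Box not p and p) holds vacuously. ✓
Satisfying worlds: {x, y}.

2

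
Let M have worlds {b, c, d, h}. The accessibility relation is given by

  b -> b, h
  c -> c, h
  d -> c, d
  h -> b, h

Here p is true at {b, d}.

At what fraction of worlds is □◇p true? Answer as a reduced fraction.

b: successors {b, h}; ◇p there: b:T, h:T. ✓
c: successors {c, h}; ◇p there: c:F, h:T. ✗
d: successors {c, d}; ◇p there: c:F, d:T. ✗
h: successors {b, h}; ◇p there: b:T, h:T. ✓
That's 2 of 4 worlds, so 2/4 = 1/2.

1/2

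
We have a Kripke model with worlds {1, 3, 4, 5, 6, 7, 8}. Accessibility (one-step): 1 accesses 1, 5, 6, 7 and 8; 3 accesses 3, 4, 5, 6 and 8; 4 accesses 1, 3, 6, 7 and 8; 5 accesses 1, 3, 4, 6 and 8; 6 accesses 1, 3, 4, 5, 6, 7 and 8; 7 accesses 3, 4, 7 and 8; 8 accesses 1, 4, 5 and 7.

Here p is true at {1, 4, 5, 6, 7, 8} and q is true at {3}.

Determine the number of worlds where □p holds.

1: successors {1, 5, 6, 7, 8}; p there: 1:T, 5:T, 6:T, 7:T, 8:T. ✓
3: successors {3, 4, 5, 6, 8}; p there: 3:F, 4:T, 5:T, 6:T, 8:T. ✗
4: successors {1, 3, 6, 7, 8}; p there: 1:T, 3:F, 6:T, 7:T, 8:T. ✗
5: successors {1, 3, 4, 6, 8}; p there: 1:T, 3:F, 4:T, 6:T, 8:T. ✗
6: successors {1, 3, 4, 5, 6, 7, 8}; p there: 1:T, 3:F, 4:T, 5:T, 6:T, 7:T, 8:T. ✗
7: successors {3, 4, 7, 8}; p there: 3:F, 4:T, 7:T, 8:T. ✗
8: successors {1, 4, 5, 7}; p there: 1:T, 4:T, 5:T, 7:T. ✓
Satisfying worlds: {1, 8}.

2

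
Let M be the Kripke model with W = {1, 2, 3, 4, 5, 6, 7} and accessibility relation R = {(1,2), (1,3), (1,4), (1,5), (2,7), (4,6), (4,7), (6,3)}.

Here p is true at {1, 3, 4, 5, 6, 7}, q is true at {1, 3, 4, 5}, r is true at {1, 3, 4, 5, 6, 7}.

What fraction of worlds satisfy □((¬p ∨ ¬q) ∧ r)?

5/7

1: successors {2, 3, 4, 5}; (¬p ∨ ¬q) ∧ r there: 2:F, 3:F, 4:F, 5:F. ✗
2: successors {7}; (¬p ∨ ¬q) ∧ r there: 7:T. ✓
3: no successors, so □((¬p ∨ ¬q) ∧ r) holds vacuously. ✓
4: successors {6, 7}; (¬p ∨ ¬q) ∧ r there: 6:T, 7:T. ✓
5: no successors, so □((¬p ∨ ¬q) ∧ r) holds vacuously. ✓
6: successors {3}; (¬p ∨ ¬q) ∧ r there: 3:F. ✗
7: no successors, so □((¬p ∨ ¬q) ∧ r) holds vacuously. ✓
That's 5 of 7 worlds, so 5/7.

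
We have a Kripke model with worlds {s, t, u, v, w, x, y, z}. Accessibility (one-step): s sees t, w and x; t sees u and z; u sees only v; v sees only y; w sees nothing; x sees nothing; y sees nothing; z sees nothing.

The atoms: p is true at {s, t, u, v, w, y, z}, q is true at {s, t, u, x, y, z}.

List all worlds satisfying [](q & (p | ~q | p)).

{t, v, w, x, y, z}

s: successors {t, w, x}; q & (p | ~q | p) there: t:T, w:F, x:F. ✗
t: successors {u, z}; q & (p | ~q | p) there: u:T, z:T. ✓
u: successors {v}; q & (p | ~q | p) there: v:F. ✗
v: successors {y}; q & (p | ~q | p) there: y:T. ✓
w: no successors, so [](q & (p | ~q | p)) holds vacuously. ✓
x: no successors, so [](q & (p | ~q | p)) holds vacuously. ✓
y: no successors, so [](q & (p | ~q | p)) holds vacuously. ✓
z: no successors, so [](q & (p | ~q | p)) holds vacuously. ✓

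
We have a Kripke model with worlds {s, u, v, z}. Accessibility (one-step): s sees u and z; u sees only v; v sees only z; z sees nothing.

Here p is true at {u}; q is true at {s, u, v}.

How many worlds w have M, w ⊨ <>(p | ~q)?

s: successors {u, z}; p | ~q there: u:T, z:T. ✓
u: successors {v}; p | ~q there: v:F. ✗
v: successors {z}; p | ~q there: z:T. ✓
z: no successors, so <>(p | ~q) fails. ✗
Satisfying worlds: {s, v}.

2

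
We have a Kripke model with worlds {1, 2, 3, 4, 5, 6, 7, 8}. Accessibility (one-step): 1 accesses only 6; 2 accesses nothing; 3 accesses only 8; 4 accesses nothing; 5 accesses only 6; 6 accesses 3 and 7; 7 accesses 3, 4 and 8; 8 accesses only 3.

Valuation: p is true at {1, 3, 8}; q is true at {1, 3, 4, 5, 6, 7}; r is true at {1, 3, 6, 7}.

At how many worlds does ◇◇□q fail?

1: successors {6}; ◇□q there: 6:F. ✗
2: no successors, so ◇◇□q fails. ✗
3: successors {8}; ◇□q there: 8:F. ✗
4: no successors, so ◇◇□q fails. ✗
5: successors {6}; ◇□q there: 6:F. ✗
6: successors {3, 7}; ◇□q there: 3:T, 7:T. ✓
7: successors {3, 4, 8}; ◇□q there: 3:T, 4:F, 8:F. ✓
8: successors {3}; ◇□q there: 3:T. ✓
Satisfying worlds: {6, 7, 8}.
So ◇◇□q fails at the other 5 worlds.

5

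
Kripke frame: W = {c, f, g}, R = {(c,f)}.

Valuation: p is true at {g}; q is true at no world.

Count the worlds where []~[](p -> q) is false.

1

c: successors {f}; ~[](p -> q) there: f:F. ✗
f: no successors, so []~[](p -> q) holds vacuously. ✓
g: no successors, so []~[](p -> q) holds vacuously. ✓
Satisfying worlds: {f, g}.
So []~[](p -> q) fails at the other 1 world.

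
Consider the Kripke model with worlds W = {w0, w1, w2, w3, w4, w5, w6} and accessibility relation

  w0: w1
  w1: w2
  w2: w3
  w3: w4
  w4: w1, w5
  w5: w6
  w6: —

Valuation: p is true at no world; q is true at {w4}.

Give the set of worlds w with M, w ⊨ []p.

{w6}

w0: successors {w1}; p there: w1:F. ✗
w1: successors {w2}; p there: w2:F. ✗
w2: successors {w3}; p there: w3:F. ✗
w3: successors {w4}; p there: w4:F. ✗
w4: successors {w1, w5}; p there: w1:F, w5:F. ✗
w5: successors {w6}; p there: w6:F. ✗
w6: no successors, so []p holds vacuously. ✓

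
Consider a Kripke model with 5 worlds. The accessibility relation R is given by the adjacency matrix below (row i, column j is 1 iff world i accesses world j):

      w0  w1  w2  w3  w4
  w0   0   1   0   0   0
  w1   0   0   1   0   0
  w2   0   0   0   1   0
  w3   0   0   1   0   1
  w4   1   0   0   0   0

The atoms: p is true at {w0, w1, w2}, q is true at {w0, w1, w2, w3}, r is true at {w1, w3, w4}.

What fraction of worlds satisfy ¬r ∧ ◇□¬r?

1/5

w0: ¬r is T, ◇□¬r is T. ✓
w1: ¬r is F, ◇□¬r is F. ✗
w2: ¬r is T, ◇□¬r is F. ✗
w3: ¬r is F, ◇□¬r is T. ✗
w4: ¬r is F, ◇□¬r is F. ✗
That's 1 of 5 worlds, so 1/5.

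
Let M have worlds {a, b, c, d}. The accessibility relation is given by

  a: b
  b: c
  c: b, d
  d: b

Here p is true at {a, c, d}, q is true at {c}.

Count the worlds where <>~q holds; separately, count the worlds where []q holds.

3 and 1

For <>~q:
a: successors {b}; ~q there: b:T. ✓
b: successors {c}; ~q there: c:F. ✗
c: successors {b, d}; ~q there: b:T, d:T. ✓
d: successors {b}; ~q there: b:T. ✓
— 3 worlds.
For []q:
a: successors {b}; q there: b:F. ✗
b: successors {c}; q there: c:T. ✓
c: successors {b, d}; q there: b:F, d:F. ✗
d: successors {b}; q there: b:F. ✗
— 1 world.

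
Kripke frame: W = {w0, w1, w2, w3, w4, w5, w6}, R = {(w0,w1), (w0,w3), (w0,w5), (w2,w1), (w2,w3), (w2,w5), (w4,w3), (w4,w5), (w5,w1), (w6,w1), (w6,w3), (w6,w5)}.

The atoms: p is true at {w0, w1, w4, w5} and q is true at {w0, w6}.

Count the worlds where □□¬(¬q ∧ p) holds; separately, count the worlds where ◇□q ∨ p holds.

3 and 6

For □□¬(¬q ∧ p):
w0: successors {w1, w3, w5}; □¬(¬q ∧ p) there: w1:T, w3:T, w5:F. ✗
w1: no successors, so □□¬(¬q ∧ p) holds vacuously. ✓
w2: successors {w1, w3, w5}; □¬(¬q ∧ p) there: w1:T, w3:T, w5:F. ✗
w3: no successors, so □□¬(¬q ∧ p) holds vacuously. ✓
w4: successors {w3, w5}; □¬(¬q ∧ p) there: w3:T, w5:F. ✗
w5: successors {w1}; □¬(¬q ∧ p) there: w1:T. ✓
w6: successors {w1, w3, w5}; □¬(¬q ∧ p) there: w1:T, w3:T, w5:F. ✗
— 3 worlds.
For ◇□q ∨ p:
w0: ◇□q is T, p is T. ✓
w1: ◇□q is F, p is T. ✓
w2: ◇□q is T, p is F. ✓
w3: ◇□q is F, p is F. ✗
w4: ◇□q is T, p is T. ✓
w5: ◇□q is T, p is T. ✓
w6: ◇□q is T, p is F. ✓
— 6 worlds.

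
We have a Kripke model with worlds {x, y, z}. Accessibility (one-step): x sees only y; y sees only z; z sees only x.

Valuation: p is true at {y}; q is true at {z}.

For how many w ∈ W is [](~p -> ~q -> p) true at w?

x: successors {y}; ~p -> ~q -> p there: y:T. ✓
y: successors {z}; ~p -> ~q -> p there: z:T. ✓
z: successors {x}; ~p -> ~q -> p there: x:F. ✗
Satisfying worlds: {x, y}.

2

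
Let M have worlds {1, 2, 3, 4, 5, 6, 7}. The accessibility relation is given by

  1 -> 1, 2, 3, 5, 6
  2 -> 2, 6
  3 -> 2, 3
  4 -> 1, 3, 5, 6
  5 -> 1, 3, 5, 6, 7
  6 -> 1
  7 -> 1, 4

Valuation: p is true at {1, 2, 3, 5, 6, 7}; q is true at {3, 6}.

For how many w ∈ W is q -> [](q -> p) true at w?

1: q is F, [](q -> p) is T. ✓
2: q is F, [](q -> p) is T. ✓
3: q is T, [](q -> p) is T. ✓
4: q is F, [](q -> p) is T. ✓
5: q is F, [](q -> p) is T. ✓
6: q is T, [](q -> p) is T. ✓
7: q is F, [](q -> p) is T. ✓
Satisfying worlds: {1, 2, 3, 4, 5, 6, 7}.

7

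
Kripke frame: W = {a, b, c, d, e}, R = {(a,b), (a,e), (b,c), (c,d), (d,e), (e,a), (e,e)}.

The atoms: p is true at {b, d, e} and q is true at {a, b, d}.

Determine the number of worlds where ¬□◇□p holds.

2

a: □◇□p is T. ✗
b: □◇□p is T. ✗
c: □◇□p is F. ✓
d: □◇□p is T. ✗
e: □◇□p is F. ✓
Satisfying worlds: {c, e}.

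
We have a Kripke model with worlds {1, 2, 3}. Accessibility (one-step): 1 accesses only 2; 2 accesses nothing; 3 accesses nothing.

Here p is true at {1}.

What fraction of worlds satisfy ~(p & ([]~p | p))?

2/3

1: p & ([]~p | p) is T. ✗
2: p & ([]~p | p) is F. ✓
3: p & ([]~p | p) is F. ✓
That's 2 of 3 worlds, so 2/3.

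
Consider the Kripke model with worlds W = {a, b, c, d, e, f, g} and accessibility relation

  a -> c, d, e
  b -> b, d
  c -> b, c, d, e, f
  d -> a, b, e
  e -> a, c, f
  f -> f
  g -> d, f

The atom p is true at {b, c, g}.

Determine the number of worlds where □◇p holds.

3

a: successors {c, d, e}; ◇p there: c:T, d:T, e:T. ✓
b: successors {b, d}; ◇p there: b:T, d:T. ✓
c: successors {b, c, d, e, f}; ◇p there: b:T, c:T, d:T, e:T, f:F. ✗
d: successors {a, b, e}; ◇p there: a:T, b:T, e:T. ✓
e: successors {a, c, f}; ◇p there: a:T, c:T, f:F. ✗
f: successors {f}; ◇p there: f:F. ✗
g: successors {d, f}; ◇p there: d:T, f:F. ✗
Satisfying worlds: {a, b, d}.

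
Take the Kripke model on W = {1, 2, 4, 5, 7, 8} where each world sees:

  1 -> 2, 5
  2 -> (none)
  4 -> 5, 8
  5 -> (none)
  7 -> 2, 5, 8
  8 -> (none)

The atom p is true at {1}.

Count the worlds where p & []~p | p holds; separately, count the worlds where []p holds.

For p & []~p | p:
1: p & []~p is T, p is T. ✓
2: p & []~p is F, p is F. ✗
4: p & []~p is F, p is F. ✗
5: p & []~p is F, p is F. ✗
7: p & []~p is F, p is F. ✗
8: p & []~p is F, p is F. ✗
— 1 world.
For []p:
1: successors {2, 5}; p there: 2:F, 5:F. ✗
2: no successors, so []p holds vacuously. ✓
4: successors {5, 8}; p there: 5:F, 8:F. ✗
5: no successors, so []p holds vacuously. ✓
7: successors {2, 5, 8}; p there: 2:F, 5:F, 8:F. ✗
8: no successors, so []p holds vacuously. ✓
— 3 worlds.

1 and 3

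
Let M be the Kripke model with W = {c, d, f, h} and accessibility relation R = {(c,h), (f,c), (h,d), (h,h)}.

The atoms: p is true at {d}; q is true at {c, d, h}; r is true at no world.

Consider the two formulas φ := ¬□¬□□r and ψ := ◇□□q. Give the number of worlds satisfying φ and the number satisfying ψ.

1 and 3

For ¬□¬□□r:
c: □¬□□r is T. ✗
d: □¬□□r is T. ✗
f: □¬□□r is T. ✗
h: □¬□□r is F. ✓
— 1 world.
For ◇□□q:
c: successors {h}; □□q there: h:T. ✓
d: no successors, so ◇□□q fails. ✗
f: successors {c}; □□q there: c:T. ✓
h: successors {d, h}; □□q there: d:T, h:T. ✓
— 3 worlds.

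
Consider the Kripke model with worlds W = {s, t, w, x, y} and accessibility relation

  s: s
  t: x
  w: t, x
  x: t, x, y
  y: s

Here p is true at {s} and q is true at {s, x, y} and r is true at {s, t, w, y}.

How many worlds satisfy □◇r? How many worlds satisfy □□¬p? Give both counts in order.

For □◇r:
s: successors {s}; ◇r there: s:T. ✓
t: successors {x}; ◇r there: x:T. ✓
w: successors {t, x}; ◇r there: t:F, x:T. ✗
x: successors {t, x, y}; ◇r there: t:F, x:T, y:T. ✗
y: successors {s}; ◇r there: s:T. ✓
— 3 worlds.
For □□¬p:
s: successors {s}; □¬p there: s:F. ✗
t: successors {x}; □¬p there: x:T. ✓
w: successors {t, x}; □¬p there: t:T, x:T. ✓
x: successors {t, x, y}; □¬p there: t:T, x:T, y:F. ✗
y: successors {s}; □¬p there: s:F. ✗
— 2 worlds.

3 and 2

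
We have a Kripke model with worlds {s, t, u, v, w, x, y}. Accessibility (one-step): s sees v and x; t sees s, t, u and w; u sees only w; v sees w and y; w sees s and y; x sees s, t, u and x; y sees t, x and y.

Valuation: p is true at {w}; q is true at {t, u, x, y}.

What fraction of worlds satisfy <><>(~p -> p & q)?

4/7

s: successors {v, x}; <>(~p -> p & q) there: v:T, x:F. ✓
t: successors {s, t, u, w}; <>(~p -> p & q) there: s:F, t:T, u:T, w:F. ✓
u: successors {w}; <>(~p -> p & q) there: w:F. ✗
v: successors {w, y}; <>(~p -> p & q) there: w:F, y:F. ✗
w: successors {s, y}; <>(~p -> p & q) there: s:F, y:F. ✗
x: successors {s, t, u, x}; <>(~p -> p & q) there: s:F, t:T, u:T, x:F. ✓
y: successors {t, x, y}; <>(~p -> p & q) there: t:T, x:F, y:F. ✓
That's 4 of 7 worlds, so 4/7.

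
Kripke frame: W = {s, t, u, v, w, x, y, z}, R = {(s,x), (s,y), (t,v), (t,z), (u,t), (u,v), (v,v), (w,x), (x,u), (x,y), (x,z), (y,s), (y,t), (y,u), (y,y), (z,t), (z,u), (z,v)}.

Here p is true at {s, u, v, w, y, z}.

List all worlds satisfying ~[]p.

s: []p is F. ✓
t: []p is T. ✗
u: []p is F. ✓
v: []p is T. ✗
w: []p is F. ✓
x: []p is T. ✗
y: []p is F. ✓
z: []p is F. ✓

{s, u, w, y, z}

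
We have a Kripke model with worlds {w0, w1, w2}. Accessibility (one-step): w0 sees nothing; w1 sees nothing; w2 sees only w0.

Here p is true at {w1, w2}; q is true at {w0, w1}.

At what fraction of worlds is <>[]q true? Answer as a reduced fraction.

w0: no successors, so <>[]q fails. ✗
w1: no successors, so <>[]q fails. ✗
w2: successors {w0}; []q there: w0:T. ✓
That's 1 of 3 worlds, so 1/3.

1/3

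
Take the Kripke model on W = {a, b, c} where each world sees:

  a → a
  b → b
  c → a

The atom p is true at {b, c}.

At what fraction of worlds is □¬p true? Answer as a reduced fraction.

a: successors {a}; ¬p there: a:T. ✓
b: successors {b}; ¬p there: b:F. ✗
c: successors {a}; ¬p there: a:T. ✓
That's 2 of 3 worlds, so 2/3.

2/3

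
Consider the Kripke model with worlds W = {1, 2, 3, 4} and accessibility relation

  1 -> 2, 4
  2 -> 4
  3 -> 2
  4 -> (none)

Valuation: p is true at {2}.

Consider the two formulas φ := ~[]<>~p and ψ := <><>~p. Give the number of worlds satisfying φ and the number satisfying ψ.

For ~[]<>~p:
1: []<>~p is F. ✓
2: []<>~p is F. ✓
3: []<>~p is T. ✗
4: []<>~p is T. ✗
— 2 worlds.
For <><>~p:
1: successors {2, 4}; <>~p there: 2:T, 4:F. ✓
2: successors {4}; <>~p there: 4:F. ✗
3: successors {2}; <>~p there: 2:T. ✓
4: no successors, so <><>~p fails. ✗
— 2 worlds.

2 and 2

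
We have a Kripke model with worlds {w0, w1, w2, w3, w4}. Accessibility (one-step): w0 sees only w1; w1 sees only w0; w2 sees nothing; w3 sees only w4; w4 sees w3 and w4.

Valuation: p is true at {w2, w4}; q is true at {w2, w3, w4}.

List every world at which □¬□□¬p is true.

w0: successors {w1}; ¬□□¬p there: w1:F. ✗
w1: successors {w0}; ¬□□¬p there: w0:F. ✗
w2: no successors, so □¬□□¬p holds vacuously. ✓
w3: successors {w4}; ¬□□¬p there: w4:T. ✓
w4: successors {w3, w4}; ¬□□¬p there: w3:T, w4:T. ✓

{w2, w3, w4}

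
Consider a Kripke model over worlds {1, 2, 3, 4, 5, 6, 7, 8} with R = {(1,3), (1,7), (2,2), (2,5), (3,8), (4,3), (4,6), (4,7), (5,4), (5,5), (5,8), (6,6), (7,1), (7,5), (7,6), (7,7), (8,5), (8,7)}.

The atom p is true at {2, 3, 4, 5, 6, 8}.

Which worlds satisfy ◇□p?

1: successors {3, 7}; □p there: 3:T, 7:F. ✓
2: successors {2, 5}; □p there: 2:T, 5:T. ✓
3: successors {8}; □p there: 8:F. ✗
4: successors {3, 6, 7}; □p there: 3:T, 6:T, 7:F. ✓
5: successors {4, 5, 8}; □p there: 4:F, 5:T, 8:F. ✓
6: successors {6}; □p there: 6:T. ✓
7: successors {1, 5, 6, 7}; □p there: 1:F, 5:T, 6:T, 7:F. ✓
8: successors {5, 7}; □p there: 5:T, 7:F. ✓

{1, 2, 4, 5, 6, 7, 8}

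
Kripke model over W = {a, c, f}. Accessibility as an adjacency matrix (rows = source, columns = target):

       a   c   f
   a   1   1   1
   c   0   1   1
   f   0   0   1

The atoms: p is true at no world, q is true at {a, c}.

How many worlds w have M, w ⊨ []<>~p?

3

a: successors {a, c, f}; <>~p there: a:T, c:T, f:T. ✓
c: successors {c, f}; <>~p there: c:T, f:T. ✓
f: successors {f}; <>~p there: f:T. ✓
Satisfying worlds: {a, c, f}.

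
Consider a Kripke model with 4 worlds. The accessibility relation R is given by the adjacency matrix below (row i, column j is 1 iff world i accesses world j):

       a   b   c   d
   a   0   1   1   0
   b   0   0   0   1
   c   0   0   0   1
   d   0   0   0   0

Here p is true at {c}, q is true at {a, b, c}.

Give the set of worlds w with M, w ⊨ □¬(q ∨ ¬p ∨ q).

{d}

a: successors {b, c}; ¬(q ∨ ¬p ∨ q) there: b:F, c:F. ✗
b: successors {d}; ¬(q ∨ ¬p ∨ q) there: d:F. ✗
c: successors {d}; ¬(q ∨ ¬p ∨ q) there: d:F. ✗
d: no successors, so □¬(q ∨ ¬p ∨ q) holds vacuously. ✓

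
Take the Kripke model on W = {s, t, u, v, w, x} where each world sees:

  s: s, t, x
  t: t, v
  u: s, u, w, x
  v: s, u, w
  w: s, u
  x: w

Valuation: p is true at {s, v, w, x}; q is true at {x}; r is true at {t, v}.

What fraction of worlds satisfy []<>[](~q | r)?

1/2

s: successors {s, t, x}; <>[](~q | r) there: s:T, t:T, x:T. ✓
t: successors {t, v}; <>[](~q | r) there: t:T, v:T. ✓
u: successors {s, u, w, x}; <>[](~q | r) there: s:T, u:T, w:F, x:T. ✗
v: successors {s, u, w}; <>[](~q | r) there: s:T, u:T, w:F. ✗
w: successors {s, u}; <>[](~q | r) there: s:T, u:T. ✓
x: successors {w}; <>[](~q | r) there: w:F. ✗
That's 3 of 6 worlds, so 3/6 = 1/2.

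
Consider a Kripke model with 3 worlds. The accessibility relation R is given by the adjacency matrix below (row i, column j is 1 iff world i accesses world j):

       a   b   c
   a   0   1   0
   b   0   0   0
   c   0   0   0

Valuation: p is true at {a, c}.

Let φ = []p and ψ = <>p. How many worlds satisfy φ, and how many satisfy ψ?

For []p:
a: successors {b}; p there: b:F. ✗
b: no successors, so []p holds vacuously. ✓
c: no successors, so []p holds vacuously. ✓
— 2 worlds.
For <>p:
a: successors {b}; p there: b:F. ✗
b: no successors, so <>p fails. ✗
c: no successors, so <>p fails. ✗
— 0 worlds.

2 and 0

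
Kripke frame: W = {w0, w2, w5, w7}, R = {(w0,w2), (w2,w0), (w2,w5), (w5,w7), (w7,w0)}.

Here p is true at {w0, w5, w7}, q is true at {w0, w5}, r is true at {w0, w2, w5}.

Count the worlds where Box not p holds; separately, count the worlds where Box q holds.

For Box not p:
w0: successors {w2}; not p there: w2:T. ✓
w2: successors {w0, w5}; not p there: w0:F, w5:F. ✗
w5: successors {w7}; not p there: w7:F. ✗
w7: successors {w0}; not p there: w0:F. ✗
— 1 world.
For Box q:
w0: successors {w2}; q there: w2:F. ✗
w2: successors {w0, w5}; q there: w0:T, w5:T. ✓
w5: successors {w7}; q there: w7:F. ✗
w7: successors {w0}; q there: w0:T. ✓
— 2 worlds.

1 and 2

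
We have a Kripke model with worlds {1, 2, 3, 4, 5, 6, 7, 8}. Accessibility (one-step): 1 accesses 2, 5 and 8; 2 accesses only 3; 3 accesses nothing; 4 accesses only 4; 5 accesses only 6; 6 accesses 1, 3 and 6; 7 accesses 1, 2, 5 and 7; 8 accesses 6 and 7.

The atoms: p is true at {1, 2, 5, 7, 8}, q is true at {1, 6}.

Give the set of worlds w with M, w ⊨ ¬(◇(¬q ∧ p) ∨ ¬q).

{6}

1: ◇(¬q ∧ p) ∨ ¬q is T. ✗
2: ◇(¬q ∧ p) ∨ ¬q is T. ✗
3: ◇(¬q ∧ p) ∨ ¬q is T. ✗
4: ◇(¬q ∧ p) ∨ ¬q is T. ✗
5: ◇(¬q ∧ p) ∨ ¬q is T. ✗
6: ◇(¬q ∧ p) ∨ ¬q is F. ✓
7: ◇(¬q ∧ p) ∨ ¬q is T. ✗
8: ◇(¬q ∧ p) ∨ ¬q is T. ✗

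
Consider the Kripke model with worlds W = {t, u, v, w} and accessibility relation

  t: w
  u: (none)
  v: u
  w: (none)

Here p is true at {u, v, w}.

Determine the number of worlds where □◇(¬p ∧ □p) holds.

t: successors {w}; ◇(¬p ∧ □p) there: w:F. ✗
u: no successors, so □◇(¬p ∧ □p) holds vacuously. ✓
v: successors {u}; ◇(¬p ∧ □p) there: u:F. ✗
w: no successors, so □◇(¬p ∧ □p) holds vacuously. ✓
Satisfying worlds: {u, w}.

2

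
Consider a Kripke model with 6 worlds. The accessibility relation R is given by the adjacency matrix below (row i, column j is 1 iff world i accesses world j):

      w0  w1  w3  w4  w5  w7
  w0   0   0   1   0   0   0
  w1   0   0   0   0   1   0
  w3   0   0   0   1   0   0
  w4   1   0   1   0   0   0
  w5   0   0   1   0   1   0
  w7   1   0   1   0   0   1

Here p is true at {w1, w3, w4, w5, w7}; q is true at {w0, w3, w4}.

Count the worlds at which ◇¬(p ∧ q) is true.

w0: successors {w3}; ¬(p ∧ q) there: w3:F. ✗
w1: successors {w5}; ¬(p ∧ q) there: w5:T. ✓
w3: successors {w4}; ¬(p ∧ q) there: w4:F. ✗
w4: successors {w0, w3}; ¬(p ∧ q) there: w0:T, w3:F. ✓
w5: successors {w3, w5}; ¬(p ∧ q) there: w3:F, w5:T. ✓
w7: successors {w0, w3, w7}; ¬(p ∧ q) there: w0:T, w3:F, w7:T. ✓
Satisfying worlds: {w1, w4, w5, w7}.

4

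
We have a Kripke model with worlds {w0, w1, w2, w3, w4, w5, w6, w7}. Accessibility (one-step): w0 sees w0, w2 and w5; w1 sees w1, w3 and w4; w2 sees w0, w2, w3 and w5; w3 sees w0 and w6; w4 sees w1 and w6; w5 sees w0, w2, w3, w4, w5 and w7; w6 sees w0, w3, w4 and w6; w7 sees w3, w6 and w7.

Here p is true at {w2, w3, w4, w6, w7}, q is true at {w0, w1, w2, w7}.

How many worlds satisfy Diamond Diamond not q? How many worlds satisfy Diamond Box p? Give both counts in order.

8 and 2

For Diamond Diamond not q:
w0: successors {w0, w2, w5}; Diamond not q there: w0:T, w2:T, w5:T. ✓
w1: successors {w1, w3, w4}; Diamond not q there: w1:T, w3:T, w4:T. ✓
w2: successors {w0, w2, w3, w5}; Diamond not q there: w0:T, w2:T, w3:T, w5:T. ✓
w3: successors {w0, w6}; Diamond not q there: w0:T, w6:T. ✓
w4: successors {w1, w6}; Diamond not q there: w1:T, w6:T. ✓
w5: successors {w0, w2, w3, w4, w5, w7}; Diamond not q there: w0:T, w2:T, w3:T, w4:T, w5:T, w7:T. ✓
w6: successors {w0, w3, w4, w6}; Diamond not q there: w0:T, w3:T, w4:T, w6:T. ✓
w7: successors {w3, w6, w7}; Diamond not q there: w3:T, w6:T, w7:T. ✓
— 8 worlds.
For Diamond Box p:
w0: successors {w0, w2, w5}; Box p there: w0:F, w2:F, w5:F. ✗
w1: successors {w1, w3, w4}; Box p there: w1:F, w3:F, w4:F. ✗
w2: successors {w0, w2, w3, w5}; Box p there: w0:F, w2:F, w3:F, w5:F. ✗
w3: successors {w0, w6}; Box p there: w0:F, w6:F. ✗
w4: successors {w1, w6}; Box p there: w1:F, w6:F. ✗
w5: successors {w0, w2, w3, w4, w5, w7}; Box p there: w0:F, w2:F, w3:F, w4:F, w5:F, w7:T. ✓
w6: successors {w0, w3, w4, w6}; Box p there: w0:F, w3:F, w4:F, w6:F. ✗
w7: successors {w3, w6, w7}; Box p there: w3:F, w6:F, w7:T. ✓
— 2 worlds.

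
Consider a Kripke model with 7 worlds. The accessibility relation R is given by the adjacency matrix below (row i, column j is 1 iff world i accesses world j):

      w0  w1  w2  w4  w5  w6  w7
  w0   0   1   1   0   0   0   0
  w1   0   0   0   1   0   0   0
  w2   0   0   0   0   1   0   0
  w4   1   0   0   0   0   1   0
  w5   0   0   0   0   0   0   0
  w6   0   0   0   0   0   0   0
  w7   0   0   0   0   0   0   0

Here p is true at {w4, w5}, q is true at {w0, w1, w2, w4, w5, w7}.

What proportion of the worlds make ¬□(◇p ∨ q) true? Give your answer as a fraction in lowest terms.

w0: □(◇p ∨ q) is T. ✗
w1: □(◇p ∨ q) is T. ✗
w2: □(◇p ∨ q) is T. ✗
w4: □(◇p ∨ q) is F. ✓
w5: □(◇p ∨ q) is T. ✗
w6: □(◇p ∨ q) is T. ✗
w7: □(◇p ∨ q) is T. ✗
That's 1 of 7 worlds, so 1/7.

1/7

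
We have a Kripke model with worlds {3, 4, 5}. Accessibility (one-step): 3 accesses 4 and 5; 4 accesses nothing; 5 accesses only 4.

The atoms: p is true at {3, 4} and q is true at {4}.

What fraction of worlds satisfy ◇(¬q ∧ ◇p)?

3: successors {4, 5}; ¬q ∧ ◇p there: 4:F, 5:T. ✓
4: no successors, so ◇(¬q ∧ ◇p) fails. ✗
5: successors {4}; ¬q ∧ ◇p there: 4:F. ✗
That's 1 of 3 worlds, so 1/3.

1/3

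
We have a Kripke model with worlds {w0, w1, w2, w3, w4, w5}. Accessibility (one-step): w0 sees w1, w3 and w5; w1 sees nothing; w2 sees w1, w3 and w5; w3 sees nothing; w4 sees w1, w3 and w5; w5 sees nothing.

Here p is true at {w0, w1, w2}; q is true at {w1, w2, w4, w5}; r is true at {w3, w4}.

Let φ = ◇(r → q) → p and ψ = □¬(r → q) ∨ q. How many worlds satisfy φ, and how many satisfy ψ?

For ◇(r → q) → p:
w0: ◇(r → q) is T, p is T. ✓
w1: ◇(r → q) is F, p is T. ✓
w2: ◇(r → q) is T, p is T. ✓
w3: ◇(r → q) is F, p is F. ✓
w4: ◇(r → q) is T, p is F. ✗
w5: ◇(r → q) is F, p is F. ✓
— 5 worlds.
For □¬(r → q) ∨ q:
w0: □¬(r → q) is F, q is F. ✗
w1: □¬(r → q) is T, q is T. ✓
w2: □¬(r → q) is F, q is T. ✓
w3: □¬(r → q) is T, q is F. ✓
w4: □¬(r → q) is F, q is T. ✓
w5: □¬(r → q) is T, q is T. ✓
— 5 worlds.

5 and 5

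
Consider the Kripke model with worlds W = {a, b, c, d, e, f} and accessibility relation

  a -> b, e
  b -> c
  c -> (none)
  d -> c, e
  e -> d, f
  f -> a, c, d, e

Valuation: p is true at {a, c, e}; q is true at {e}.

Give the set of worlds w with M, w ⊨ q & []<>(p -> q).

{e}

a: q is F, []<>(p -> q) is F. ✗
b: q is F, []<>(p -> q) is F. ✗
c: q is F, []<>(p -> q) is T. ✗
d: q is F, []<>(p -> q) is F. ✗
e: q is T, []<>(p -> q) is T. ✓
f: q is F, []<>(p -> q) is F. ✗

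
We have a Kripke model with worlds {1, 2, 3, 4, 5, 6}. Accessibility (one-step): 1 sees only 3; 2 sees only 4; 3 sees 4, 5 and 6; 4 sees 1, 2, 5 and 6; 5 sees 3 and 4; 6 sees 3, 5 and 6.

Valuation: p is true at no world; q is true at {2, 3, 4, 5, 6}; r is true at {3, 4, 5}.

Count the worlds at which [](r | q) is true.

1: successors {3}; r | q there: 3:T. ✓
2: successors {4}; r | q there: 4:T. ✓
3: successors {4, 5, 6}; r | q there: 4:T, 5:T, 6:T. ✓
4: successors {1, 2, 5, 6}; r | q there: 1:F, 2:T, 5:T, 6:T. ✗
5: successors {3, 4}; r | q there: 3:T, 4:T. ✓
6: successors {3, 5, 6}; r | q there: 3:T, 5:T, 6:T. ✓
Satisfying worlds: {1, 2, 3, 5, 6}.

5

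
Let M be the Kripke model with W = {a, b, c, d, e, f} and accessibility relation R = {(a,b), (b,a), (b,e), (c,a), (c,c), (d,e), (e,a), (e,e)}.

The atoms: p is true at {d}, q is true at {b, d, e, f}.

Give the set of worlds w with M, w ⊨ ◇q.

{a, b, d, e}

a: successors {b}; q there: b:T. ✓
b: successors {a, e}; q there: a:F, e:T. ✓
c: successors {a, c}; q there: a:F, c:F. ✗
d: successors {e}; q there: e:T. ✓
e: successors {a, e}; q there: a:F, e:T. ✓
f: no successors, so ◇q fails. ✗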